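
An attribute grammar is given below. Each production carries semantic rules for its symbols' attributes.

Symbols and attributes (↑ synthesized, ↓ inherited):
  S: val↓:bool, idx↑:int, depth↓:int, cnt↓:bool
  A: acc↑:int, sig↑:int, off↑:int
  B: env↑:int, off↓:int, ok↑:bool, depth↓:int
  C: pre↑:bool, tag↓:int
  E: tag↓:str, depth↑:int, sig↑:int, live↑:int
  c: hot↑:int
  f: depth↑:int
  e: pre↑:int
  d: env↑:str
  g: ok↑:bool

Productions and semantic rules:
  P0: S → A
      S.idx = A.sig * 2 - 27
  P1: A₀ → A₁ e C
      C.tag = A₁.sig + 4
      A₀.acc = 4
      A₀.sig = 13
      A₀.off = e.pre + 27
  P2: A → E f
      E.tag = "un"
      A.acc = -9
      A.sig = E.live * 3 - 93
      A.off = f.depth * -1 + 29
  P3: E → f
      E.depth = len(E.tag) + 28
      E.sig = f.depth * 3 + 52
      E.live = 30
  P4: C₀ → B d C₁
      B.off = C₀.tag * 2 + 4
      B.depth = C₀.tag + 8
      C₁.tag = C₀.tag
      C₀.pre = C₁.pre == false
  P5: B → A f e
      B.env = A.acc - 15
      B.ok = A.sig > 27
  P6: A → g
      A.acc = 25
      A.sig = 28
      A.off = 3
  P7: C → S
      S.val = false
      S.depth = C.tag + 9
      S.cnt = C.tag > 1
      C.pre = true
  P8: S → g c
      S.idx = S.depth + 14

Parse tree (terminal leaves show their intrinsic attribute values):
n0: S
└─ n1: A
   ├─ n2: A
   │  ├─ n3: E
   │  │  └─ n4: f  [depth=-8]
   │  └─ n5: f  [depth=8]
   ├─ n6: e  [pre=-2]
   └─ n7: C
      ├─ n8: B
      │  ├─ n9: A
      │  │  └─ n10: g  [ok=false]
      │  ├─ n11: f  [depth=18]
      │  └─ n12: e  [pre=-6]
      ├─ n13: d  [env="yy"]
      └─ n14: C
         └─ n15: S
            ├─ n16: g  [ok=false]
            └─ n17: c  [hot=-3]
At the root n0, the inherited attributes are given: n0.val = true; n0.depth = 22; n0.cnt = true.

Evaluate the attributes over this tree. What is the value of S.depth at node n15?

10

1. n0.val = true  [given at root]
2. n0.depth = 22  [given at root]
3. n0.cnt = true  [given at root]
4. n3.tag = "un"  ["un"]
5. n4.depth = -8  [terminal]
6. n3.depth = 30  [len(E.tag) + 28]
7. n3.sig = 28  [f.depth * 3 + 52]
8. n3.live = 30  [30]
9. n5.depth = 8  [terminal]
10. n2.acc = -9  [-9]
11. n2.sig = -3  [E.live * 3 - 93]
12. n2.off = 21  [f.depth * -1 + 29]
13. n6.pre = -2  [terminal]
14. n7.tag = 1  [A₁.sig + 4]
15. n8.off = 6  [C₀.tag * 2 + 4]
16. n8.depth = 9  [C₀.tag + 8]
17. n10.ok = false  [terminal]
18. n9.acc = 25  [25]
19. n9.sig = 28  [28]
20. n9.off = 3  [3]
21. n11.depth = 18  [terminal]
22. n12.pre = -6  [terminal]
23. n8.env = 10  [A.acc - 15]
24. n8.ok = true  [A.sig > 27]
25. n13.env = "yy"  [terminal]
26. n14.tag = 1  [C₀.tag]
27. n15.val = false  [false]
28. n15.depth = 10  [C.tag + 9]
29. n15.cnt = false  [C.tag > 1]
30. n16.ok = false  [terminal]
31. n17.hot = -3  [terminal]
32. n15.idx = 24  [S.depth + 14]
33. n14.pre = true  [true]
34. n7.pre = false  [C₁.pre == false]
35. n1.acc = 4  [4]
36. n1.sig = 13  [13]
37. n1.off = 25  [e.pre + 27]
38. n0.idx = -1  [A.sig * 2 - 27]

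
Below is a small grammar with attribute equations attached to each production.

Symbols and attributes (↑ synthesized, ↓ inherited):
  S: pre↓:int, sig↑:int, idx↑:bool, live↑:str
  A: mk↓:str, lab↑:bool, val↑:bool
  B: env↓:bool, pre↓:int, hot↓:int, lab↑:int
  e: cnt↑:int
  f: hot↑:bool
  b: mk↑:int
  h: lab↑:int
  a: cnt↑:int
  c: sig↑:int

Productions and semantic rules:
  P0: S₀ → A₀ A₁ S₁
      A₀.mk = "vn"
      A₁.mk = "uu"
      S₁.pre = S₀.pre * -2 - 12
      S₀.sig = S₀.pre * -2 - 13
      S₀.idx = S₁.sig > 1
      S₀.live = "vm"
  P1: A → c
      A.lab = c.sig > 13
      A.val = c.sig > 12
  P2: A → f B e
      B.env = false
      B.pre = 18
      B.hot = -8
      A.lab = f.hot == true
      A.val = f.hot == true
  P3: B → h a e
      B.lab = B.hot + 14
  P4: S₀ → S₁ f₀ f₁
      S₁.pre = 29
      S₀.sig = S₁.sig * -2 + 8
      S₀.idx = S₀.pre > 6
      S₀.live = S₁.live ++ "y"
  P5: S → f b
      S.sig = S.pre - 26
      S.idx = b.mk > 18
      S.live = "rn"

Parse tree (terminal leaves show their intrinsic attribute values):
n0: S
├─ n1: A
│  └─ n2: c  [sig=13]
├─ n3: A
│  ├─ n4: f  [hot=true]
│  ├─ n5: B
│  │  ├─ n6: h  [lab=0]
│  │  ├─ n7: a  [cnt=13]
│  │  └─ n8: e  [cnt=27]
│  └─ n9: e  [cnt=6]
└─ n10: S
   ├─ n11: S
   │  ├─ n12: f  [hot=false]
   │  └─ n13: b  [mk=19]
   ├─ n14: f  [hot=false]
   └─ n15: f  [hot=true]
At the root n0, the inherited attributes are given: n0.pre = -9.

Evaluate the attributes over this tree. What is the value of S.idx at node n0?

true

1. n0.pre = -9  [given at root]
2. n1.mk = "vn"  ["vn"]
3. n2.sig = 13  [terminal]
4. n1.lab = false  [c.sig > 13]
5. n1.val = true  [c.sig > 12]
6. n3.mk = "uu"  ["uu"]
7. n4.hot = true  [terminal]
8. n5.env = false  [false]
9. n5.pre = 18  [18]
10. n5.hot = -8  [-8]
11. n6.lab = 0  [terminal]
12. n7.cnt = 13  [terminal]
13. n8.cnt = 27  [terminal]
14. n5.lab = 6  [B.hot + 14]
15. n9.cnt = 6  [terminal]
16. n3.lab = true  [f.hot == true]
17. n3.val = true  [f.hot == true]
18. n10.pre = 6  [S₀.pre * -2 - 12]
19. n11.pre = 29  [29]
20. n12.hot = false  [terminal]
21. n13.mk = 19  [terminal]
22. n11.sig = 3  [S.pre - 26]
23. n11.idx = true  [b.mk > 18]
24. n11.live = "rn"  ["rn"]
25. n14.hot = false  [terminal]
26. n15.hot = true  [terminal]
27. n10.sig = 2  [S₁.sig * -2 + 8]
28. n10.idx = false  [S₀.pre > 6]
29. n10.live = "rny"  [S₁.live ++ "y"]
30. n0.sig = 5  [S₀.pre * -2 - 13]
31. n0.idx = true  [S₁.sig > 1]
32. n0.live = "vm"  ["vm"]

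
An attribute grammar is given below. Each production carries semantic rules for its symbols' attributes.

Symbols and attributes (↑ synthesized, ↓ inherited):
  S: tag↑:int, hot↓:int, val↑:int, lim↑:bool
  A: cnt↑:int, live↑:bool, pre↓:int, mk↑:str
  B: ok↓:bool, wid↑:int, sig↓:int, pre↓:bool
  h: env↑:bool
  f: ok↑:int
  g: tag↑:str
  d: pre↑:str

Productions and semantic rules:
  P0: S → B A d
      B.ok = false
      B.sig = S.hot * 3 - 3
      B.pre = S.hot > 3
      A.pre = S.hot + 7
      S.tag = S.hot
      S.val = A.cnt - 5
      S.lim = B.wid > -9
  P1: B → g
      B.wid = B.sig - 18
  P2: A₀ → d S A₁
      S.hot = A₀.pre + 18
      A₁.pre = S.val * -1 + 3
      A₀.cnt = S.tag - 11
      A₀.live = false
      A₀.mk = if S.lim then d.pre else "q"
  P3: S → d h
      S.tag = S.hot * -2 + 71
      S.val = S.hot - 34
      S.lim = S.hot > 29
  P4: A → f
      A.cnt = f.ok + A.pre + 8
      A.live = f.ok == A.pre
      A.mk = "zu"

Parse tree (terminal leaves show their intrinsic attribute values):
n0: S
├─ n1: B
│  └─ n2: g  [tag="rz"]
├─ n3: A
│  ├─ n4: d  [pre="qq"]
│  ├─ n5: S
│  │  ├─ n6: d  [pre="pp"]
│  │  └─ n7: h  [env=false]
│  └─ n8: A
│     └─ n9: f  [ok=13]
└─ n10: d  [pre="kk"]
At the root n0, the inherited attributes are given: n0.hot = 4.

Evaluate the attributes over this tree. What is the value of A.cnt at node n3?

2

1. n0.hot = 4  [given at root]
2. n1.ok = false  [false]
3. n1.sig = 9  [S.hot * 3 - 3]
4. n1.pre = true  [S.hot > 3]
5. n2.tag = "rz"  [terminal]
6. n1.wid = -9  [B.sig - 18]
7. n3.pre = 11  [S.hot + 7]
8. n4.pre = "qq"  [terminal]
9. n5.hot = 29  [A₀.pre + 18]
10. n6.pre = "pp"  [terminal]
11. n7.env = false  [terminal]
12. n5.tag = 13  [S.hot * -2 + 71]
13. n5.val = -5  [S.hot - 34]
14. n5.lim = false  [S.hot > 29]
15. n8.pre = 8  [S.val * -1 + 3]
16. n9.ok = 13  [terminal]
17. n8.cnt = 29  [f.ok + A.pre + 8]
18. n8.live = false  [f.ok == A.pre]
19. n8.mk = "zu"  ["zu"]
20. n3.cnt = 2  [S.tag - 11]
21. n3.live = false  [false]
22. n3.mk = "q"  [if S.lim then d.pre else "q"]
23. n10.pre = "kk"  [terminal]
24. n0.tag = 4  [S.hot]
25. n0.val = -3  [A.cnt - 5]
26. n0.lim = false  [B.wid > -9]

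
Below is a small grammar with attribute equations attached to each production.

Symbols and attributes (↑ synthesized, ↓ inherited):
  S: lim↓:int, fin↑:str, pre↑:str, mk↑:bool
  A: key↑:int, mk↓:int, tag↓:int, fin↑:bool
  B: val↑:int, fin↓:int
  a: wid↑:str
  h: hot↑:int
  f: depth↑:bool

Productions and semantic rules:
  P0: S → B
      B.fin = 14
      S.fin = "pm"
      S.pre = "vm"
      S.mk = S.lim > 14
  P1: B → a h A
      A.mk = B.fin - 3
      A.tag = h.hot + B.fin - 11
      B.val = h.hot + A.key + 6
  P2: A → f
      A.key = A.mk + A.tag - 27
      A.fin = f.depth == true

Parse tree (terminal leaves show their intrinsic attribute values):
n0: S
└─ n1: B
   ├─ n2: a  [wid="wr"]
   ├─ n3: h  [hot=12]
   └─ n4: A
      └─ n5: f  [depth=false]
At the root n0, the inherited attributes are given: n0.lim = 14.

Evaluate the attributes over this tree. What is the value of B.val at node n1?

17

1. n0.lim = 14  [given at root]
2. n1.fin = 14  [14]
3. n2.wid = "wr"  [terminal]
4. n3.hot = 12  [terminal]
5. n4.mk = 11  [B.fin - 3]
6. n4.tag = 15  [h.hot + B.fin - 11]
7. n5.depth = false  [terminal]
8. n4.key = -1  [A.mk + A.tag - 27]
9. n4.fin = false  [f.depth == true]
10. n1.val = 17  [h.hot + A.key + 6]
11. n0.fin = "pm"  ["pm"]
12. n0.pre = "vm"  ["vm"]
13. n0.mk = false  [S.lim > 14]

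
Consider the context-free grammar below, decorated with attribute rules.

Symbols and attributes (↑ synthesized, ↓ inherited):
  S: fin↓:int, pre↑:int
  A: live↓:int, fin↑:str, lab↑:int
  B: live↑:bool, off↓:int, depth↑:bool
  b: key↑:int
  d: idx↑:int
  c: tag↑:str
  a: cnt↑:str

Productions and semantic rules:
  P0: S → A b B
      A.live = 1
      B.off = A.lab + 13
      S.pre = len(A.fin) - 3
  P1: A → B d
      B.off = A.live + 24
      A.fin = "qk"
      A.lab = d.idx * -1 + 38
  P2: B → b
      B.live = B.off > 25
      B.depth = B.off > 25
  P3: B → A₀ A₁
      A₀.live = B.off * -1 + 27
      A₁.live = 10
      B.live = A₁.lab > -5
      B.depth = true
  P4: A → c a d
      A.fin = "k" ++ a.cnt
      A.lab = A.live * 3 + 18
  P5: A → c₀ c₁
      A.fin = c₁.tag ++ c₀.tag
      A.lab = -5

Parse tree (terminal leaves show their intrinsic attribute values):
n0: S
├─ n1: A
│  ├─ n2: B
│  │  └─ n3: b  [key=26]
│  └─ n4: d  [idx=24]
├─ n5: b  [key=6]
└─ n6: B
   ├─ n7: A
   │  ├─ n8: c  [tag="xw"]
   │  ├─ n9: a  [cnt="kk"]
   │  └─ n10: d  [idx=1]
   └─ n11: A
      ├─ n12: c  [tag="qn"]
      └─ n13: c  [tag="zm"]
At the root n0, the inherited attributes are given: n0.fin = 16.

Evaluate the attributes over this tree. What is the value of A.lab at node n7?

18

1. n0.fin = 16  [given at root]
2. n1.live = 1  [1]
3. n2.off = 25  [A.live + 24]
4. n3.key = 26  [terminal]
5. n2.live = false  [B.off > 25]
6. n2.depth = false  [B.off > 25]
7. n4.idx = 24  [terminal]
8. n1.fin = "qk"  ["qk"]
9. n1.lab = 14  [d.idx * -1 + 38]
10. n5.key = 6  [terminal]
11. n6.off = 27  [A.lab + 13]
12. n7.live = 0  [B.off * -1 + 27]
13. n8.tag = "xw"  [terminal]
14. n9.cnt = "kk"  [terminal]
15. n10.idx = 1  [terminal]
16. n7.fin = "kkk"  ["k" ++ a.cnt]
17. n7.lab = 18  [A.live * 3 + 18]
18. n11.live = 10  [10]
19. n12.tag = "qn"  [terminal]
20. n13.tag = "zm"  [terminal]
21. n11.fin = "zmqn"  [c₁.tag ++ c₀.tag]
22. n11.lab = -5  [-5]
23. n6.live = false  [A₁.lab > -5]
24. n6.depth = true  [true]
25. n0.pre = -1  [len(A.fin) - 3]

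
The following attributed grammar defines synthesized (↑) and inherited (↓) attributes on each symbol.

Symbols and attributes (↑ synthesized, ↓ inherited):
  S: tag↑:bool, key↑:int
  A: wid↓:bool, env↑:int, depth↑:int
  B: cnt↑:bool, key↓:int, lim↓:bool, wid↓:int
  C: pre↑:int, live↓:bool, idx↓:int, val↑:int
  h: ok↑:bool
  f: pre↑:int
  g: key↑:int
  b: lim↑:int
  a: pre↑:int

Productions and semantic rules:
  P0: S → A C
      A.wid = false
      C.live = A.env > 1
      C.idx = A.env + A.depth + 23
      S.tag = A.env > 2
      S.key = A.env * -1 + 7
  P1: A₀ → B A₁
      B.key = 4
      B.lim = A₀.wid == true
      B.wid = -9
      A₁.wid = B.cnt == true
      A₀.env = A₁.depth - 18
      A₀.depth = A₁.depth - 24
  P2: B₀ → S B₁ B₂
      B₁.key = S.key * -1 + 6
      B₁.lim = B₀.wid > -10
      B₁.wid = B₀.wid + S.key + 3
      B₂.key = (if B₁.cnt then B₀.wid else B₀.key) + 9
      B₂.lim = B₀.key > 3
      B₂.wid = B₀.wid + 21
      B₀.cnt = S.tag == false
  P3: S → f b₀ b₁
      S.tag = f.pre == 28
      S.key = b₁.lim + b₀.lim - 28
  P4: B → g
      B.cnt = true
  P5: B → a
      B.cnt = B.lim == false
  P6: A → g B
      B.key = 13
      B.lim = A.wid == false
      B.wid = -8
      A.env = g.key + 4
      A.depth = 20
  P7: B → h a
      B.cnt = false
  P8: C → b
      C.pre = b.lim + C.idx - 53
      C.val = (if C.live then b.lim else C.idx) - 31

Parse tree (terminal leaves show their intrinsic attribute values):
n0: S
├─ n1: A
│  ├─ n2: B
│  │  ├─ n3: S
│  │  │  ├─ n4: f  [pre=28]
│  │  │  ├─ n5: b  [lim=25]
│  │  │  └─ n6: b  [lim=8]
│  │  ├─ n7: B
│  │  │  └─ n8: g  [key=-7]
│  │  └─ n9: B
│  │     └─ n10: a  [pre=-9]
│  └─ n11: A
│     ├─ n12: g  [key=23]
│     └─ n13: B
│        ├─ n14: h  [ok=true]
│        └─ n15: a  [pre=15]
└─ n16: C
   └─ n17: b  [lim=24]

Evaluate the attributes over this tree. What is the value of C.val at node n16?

1. n1.wid = false  [false]
2. n2.key = 4  [4]
3. n2.lim = false  [A₀.wid == true]
4. n2.wid = -9  [-9]
5. n4.pre = 28  [terminal]
6. n5.lim = 25  [terminal]
7. n6.lim = 8  [terminal]
8. n3.tag = true  [f.pre == 28]
9. n3.key = 5  [b₁.lim + b₀.lim - 28]
10. n7.key = 1  [S.key * -1 + 6]
11. n7.lim = true  [B₀.wid > -10]
12. n7.wid = -1  [B₀.wid + S.key + 3]
13. n8.key = -7  [terminal]
14. n7.cnt = true  [true]
15. n9.key = 0  [(if B₁.cnt then B₀.wid else B₀.key) + 9]
16. n9.lim = true  [B₀.key > 3]
17. n9.wid = 12  [B₀.wid + 21]
18. n10.pre = -9  [terminal]
19. n9.cnt = false  [B.lim == false]
20. n2.cnt = false  [S.tag == false]
21. n11.wid = false  [B.cnt == true]
22. n12.key = 23  [terminal]
23. n13.key = 13  [13]
24. n13.lim = true  [A.wid == false]
25. n13.wid = -8  [-8]
26. n14.ok = true  [terminal]
27. n15.pre = 15  [terminal]
28. n13.cnt = false  [false]
29. n11.env = 27  [g.key + 4]
30. n11.depth = 20  [20]
31. n1.env = 2  [A₁.depth - 18]
32. n1.depth = -4  [A₁.depth - 24]
33. n16.live = true  [A.env > 1]
34. n16.idx = 21  [A.env + A.depth + 23]
35. n17.lim = 24  [terminal]
36. n16.pre = -8  [b.lim + C.idx - 53]
37. n16.val = -7  [(if C.live then b.lim else C.idx) - 31]
38. n0.tag = false  [A.env > 2]
39. n0.key = 5  [A.env * -1 + 7]

-7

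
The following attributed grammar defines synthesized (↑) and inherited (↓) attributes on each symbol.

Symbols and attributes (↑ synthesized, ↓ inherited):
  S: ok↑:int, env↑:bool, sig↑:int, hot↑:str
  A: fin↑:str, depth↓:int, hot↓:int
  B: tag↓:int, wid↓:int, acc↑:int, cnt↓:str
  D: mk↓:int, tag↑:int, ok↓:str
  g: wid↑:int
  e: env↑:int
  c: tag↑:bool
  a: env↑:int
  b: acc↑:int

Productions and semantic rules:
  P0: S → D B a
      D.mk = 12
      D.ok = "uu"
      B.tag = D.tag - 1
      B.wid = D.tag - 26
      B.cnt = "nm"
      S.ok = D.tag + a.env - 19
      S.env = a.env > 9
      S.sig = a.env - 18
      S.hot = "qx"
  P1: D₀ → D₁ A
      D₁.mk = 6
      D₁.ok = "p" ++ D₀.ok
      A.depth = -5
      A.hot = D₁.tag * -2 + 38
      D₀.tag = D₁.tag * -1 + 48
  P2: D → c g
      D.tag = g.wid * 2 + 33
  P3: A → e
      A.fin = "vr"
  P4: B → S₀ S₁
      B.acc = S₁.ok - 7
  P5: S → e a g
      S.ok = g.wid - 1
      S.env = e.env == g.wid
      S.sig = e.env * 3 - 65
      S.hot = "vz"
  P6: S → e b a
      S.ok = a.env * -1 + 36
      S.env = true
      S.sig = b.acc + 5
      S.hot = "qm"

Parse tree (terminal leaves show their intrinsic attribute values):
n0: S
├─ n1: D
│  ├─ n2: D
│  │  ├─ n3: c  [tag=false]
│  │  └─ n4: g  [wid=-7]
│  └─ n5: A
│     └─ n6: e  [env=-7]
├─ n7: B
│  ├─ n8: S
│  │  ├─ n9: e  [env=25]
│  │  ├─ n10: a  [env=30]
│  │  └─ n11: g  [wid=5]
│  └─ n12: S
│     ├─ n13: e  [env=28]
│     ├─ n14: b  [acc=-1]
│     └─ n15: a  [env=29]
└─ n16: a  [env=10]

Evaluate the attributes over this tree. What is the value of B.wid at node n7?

3

1. n1.mk = 12  [12]
2. n1.ok = "uu"  ["uu"]
3. n2.mk = 6  [6]
4. n2.ok = "puu"  ["p" ++ D₀.ok]
5. n3.tag = false  [terminal]
6. n4.wid = -7  [terminal]
7. n2.tag = 19  [g.wid * 2 + 33]
8. n5.depth = -5  [-5]
9. n5.hot = 0  [D₁.tag * -2 + 38]
10. n6.env = -7  [terminal]
11. n5.fin = "vr"  ["vr"]
12. n1.tag = 29  [D₁.tag * -1 + 48]
13. n7.tag = 28  [D.tag - 1]
14. n7.wid = 3  [D.tag - 26]
15. n7.cnt = "nm"  ["nm"]
16. n9.env = 25  [terminal]
17. n10.env = 30  [terminal]
18. n11.wid = 5  [terminal]
19. n8.ok = 4  [g.wid - 1]
20. n8.env = false  [e.env == g.wid]
21. n8.sig = 10  [e.env * 3 - 65]
22. n8.hot = "vz"  ["vz"]
23. n13.env = 28  [terminal]
24. n14.acc = -1  [terminal]
25. n15.env = 29  [terminal]
26. n12.ok = 7  [a.env * -1 + 36]
27. n12.env = true  [true]
28. n12.sig = 4  [b.acc + 5]
29. n12.hot = "qm"  ["qm"]
30. n7.acc = 0  [S₁.ok - 7]
31. n16.env = 10  [terminal]
32. n0.ok = 20  [D.tag + a.env - 19]
33. n0.env = true  [a.env > 9]
34. n0.sig = -8  [a.env - 18]
35. n0.hot = "qx"  ["qx"]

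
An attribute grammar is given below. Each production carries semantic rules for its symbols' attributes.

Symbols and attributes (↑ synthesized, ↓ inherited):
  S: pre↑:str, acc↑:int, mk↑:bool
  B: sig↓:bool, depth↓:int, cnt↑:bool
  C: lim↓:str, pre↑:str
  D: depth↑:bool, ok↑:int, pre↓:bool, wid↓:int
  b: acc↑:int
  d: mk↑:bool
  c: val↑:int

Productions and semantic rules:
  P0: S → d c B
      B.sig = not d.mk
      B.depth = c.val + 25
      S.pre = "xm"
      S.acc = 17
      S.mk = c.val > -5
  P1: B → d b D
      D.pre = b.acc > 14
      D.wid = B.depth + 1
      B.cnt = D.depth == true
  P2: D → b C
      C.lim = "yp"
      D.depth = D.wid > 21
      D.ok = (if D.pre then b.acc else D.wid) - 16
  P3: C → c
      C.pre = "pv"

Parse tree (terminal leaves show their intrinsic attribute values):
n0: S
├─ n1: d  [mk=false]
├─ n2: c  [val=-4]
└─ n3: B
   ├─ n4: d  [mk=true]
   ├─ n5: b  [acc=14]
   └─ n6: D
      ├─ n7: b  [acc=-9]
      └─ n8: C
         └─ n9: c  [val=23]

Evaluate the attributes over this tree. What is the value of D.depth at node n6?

true

1. n1.mk = false  [terminal]
2. n2.val = -4  [terminal]
3. n3.sig = true  [not d.mk]
4. n3.depth = 21  [c.val + 25]
5. n4.mk = true  [terminal]
6. n5.acc = 14  [terminal]
7. n6.pre = false  [b.acc > 14]
8. n6.wid = 22  [B.depth + 1]
9. n7.acc = -9  [terminal]
10. n8.lim = "yp"  ["yp"]
11. n9.val = 23  [terminal]
12. n8.pre = "pv"  ["pv"]
13. n6.depth = true  [D.wid > 21]
14. n6.ok = 6  [(if D.pre then b.acc else D.wid) - 16]
15. n3.cnt = true  [D.depth == true]
16. n0.pre = "xm"  ["xm"]
17. n0.acc = 17  [17]
18. n0.mk = true  [c.val > -5]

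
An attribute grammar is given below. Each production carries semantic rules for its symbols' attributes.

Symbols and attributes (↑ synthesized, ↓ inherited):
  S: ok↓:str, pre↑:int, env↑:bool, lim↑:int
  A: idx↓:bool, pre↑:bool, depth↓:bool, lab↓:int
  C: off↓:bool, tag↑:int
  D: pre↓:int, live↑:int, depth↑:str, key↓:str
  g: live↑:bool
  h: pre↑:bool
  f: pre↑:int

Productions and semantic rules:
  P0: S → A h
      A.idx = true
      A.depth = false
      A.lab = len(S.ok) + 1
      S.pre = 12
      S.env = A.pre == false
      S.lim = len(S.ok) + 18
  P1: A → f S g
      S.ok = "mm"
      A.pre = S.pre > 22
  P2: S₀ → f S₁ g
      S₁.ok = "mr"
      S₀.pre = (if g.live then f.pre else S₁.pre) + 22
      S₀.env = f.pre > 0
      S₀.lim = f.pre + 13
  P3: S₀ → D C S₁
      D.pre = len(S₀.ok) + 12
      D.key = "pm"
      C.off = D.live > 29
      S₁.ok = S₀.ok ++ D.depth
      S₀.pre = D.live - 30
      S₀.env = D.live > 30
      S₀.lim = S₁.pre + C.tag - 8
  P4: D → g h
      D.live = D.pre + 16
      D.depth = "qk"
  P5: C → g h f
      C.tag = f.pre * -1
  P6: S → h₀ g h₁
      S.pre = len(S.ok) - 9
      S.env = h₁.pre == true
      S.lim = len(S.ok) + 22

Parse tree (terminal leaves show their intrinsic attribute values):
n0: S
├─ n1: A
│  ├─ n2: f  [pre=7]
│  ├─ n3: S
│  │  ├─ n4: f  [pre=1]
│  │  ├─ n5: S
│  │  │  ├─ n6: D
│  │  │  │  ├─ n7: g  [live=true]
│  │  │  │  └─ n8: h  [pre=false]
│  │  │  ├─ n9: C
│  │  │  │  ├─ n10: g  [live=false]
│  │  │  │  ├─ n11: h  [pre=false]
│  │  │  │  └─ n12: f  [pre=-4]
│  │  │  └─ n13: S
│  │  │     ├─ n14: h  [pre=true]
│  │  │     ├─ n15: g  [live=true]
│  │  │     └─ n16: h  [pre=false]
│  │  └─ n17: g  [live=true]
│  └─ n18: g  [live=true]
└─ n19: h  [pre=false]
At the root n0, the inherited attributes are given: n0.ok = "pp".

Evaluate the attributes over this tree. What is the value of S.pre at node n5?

1. n0.ok = "pp"  [given at root]
2. n1.idx = true  [true]
3. n1.depth = false  [false]
4. n1.lab = 3  [len(S.ok) + 1]
5. n2.pre = 7  [terminal]
6. n3.ok = "mm"  ["mm"]
7. n4.pre = 1  [terminal]
8. n5.ok = "mr"  ["mr"]
9. n6.pre = 14  [len(S₀.ok) + 12]
10. n6.key = "pm"  ["pm"]
11. n7.live = true  [terminal]
12. n8.pre = false  [terminal]
13. n6.live = 30  [D.pre + 16]
14. n6.depth = "qk"  ["qk"]
15. n9.off = true  [D.live > 29]
16. n10.live = false  [terminal]
17. n11.pre = false  [terminal]
18. n12.pre = -4  [terminal]
19. n9.tag = 4  [f.pre * -1]
20. n13.ok = "mrqk"  [S₀.ok ++ D.depth]
21. n14.pre = true  [terminal]
22. n15.live = true  [terminal]
23. n16.pre = false  [terminal]
24. n13.pre = -5  [len(S.ok) - 9]
25. n13.env = false  [h₁.pre == true]
26. n13.lim = 26  [len(S.ok) + 22]
27. n5.pre = 0  [D.live - 30]
28. n5.env = false  [D.live > 30]
29. n5.lim = -9  [S₁.pre + C.tag - 8]
30. n17.live = true  [terminal]
31. n3.pre = 23  [(if g.live then f.pre else S₁.pre) + 22]
32. n3.env = true  [f.pre > 0]
33. n3.lim = 14  [f.pre + 13]
34. n18.live = true  [terminal]
35. n1.pre = true  [S.pre > 22]
36. n19.pre = false  [terminal]
37. n0.pre = 12  [12]
38. n0.env = false  [A.pre == false]
39. n0.lim = 20  [len(S.ok) + 18]

0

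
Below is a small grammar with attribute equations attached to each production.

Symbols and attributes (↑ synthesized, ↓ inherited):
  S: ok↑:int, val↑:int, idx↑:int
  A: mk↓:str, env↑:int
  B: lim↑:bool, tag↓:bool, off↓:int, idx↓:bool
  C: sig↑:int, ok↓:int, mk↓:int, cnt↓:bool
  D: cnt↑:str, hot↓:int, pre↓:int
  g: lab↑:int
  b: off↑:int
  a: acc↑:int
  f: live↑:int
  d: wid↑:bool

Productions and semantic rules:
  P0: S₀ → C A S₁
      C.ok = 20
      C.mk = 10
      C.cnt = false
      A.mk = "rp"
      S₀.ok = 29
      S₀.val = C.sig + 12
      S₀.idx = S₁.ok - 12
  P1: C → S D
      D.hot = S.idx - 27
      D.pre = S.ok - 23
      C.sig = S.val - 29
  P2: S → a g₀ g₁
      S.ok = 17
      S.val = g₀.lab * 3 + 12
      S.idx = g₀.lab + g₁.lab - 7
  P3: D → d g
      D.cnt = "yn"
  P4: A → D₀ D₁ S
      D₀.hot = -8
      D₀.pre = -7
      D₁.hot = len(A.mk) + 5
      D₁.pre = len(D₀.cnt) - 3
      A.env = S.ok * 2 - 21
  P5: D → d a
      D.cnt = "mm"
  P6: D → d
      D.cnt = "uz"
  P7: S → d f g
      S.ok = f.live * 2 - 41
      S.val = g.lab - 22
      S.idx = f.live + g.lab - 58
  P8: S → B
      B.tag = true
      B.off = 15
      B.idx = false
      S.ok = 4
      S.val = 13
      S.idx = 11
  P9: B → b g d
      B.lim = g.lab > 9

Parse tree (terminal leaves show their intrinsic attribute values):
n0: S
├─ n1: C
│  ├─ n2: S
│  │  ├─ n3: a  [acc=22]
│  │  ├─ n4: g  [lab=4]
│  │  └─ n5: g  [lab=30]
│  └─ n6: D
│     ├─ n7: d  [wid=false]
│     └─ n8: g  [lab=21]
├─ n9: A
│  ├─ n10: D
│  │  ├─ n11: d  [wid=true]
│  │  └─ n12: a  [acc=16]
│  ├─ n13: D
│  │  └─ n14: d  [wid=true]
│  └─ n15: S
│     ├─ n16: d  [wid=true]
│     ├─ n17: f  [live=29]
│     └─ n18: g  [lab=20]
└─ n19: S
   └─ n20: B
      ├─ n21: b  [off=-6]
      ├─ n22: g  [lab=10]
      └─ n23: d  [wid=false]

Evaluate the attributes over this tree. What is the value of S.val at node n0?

1. n1.ok = 20  [20]
2. n1.mk = 10  [10]
3. n1.cnt = false  [false]
4. n3.acc = 22  [terminal]
5. n4.lab = 4  [terminal]
6. n5.lab = 30  [terminal]
7. n2.ok = 17  [17]
8. n2.val = 24  [g₀.lab * 3 + 12]
9. n2.idx = 27  [g₀.lab + g₁.lab - 7]
10. n6.hot = 0  [S.idx - 27]
11. n6.pre = -6  [S.ok - 23]
12. n7.wid = false  [terminal]
13. n8.lab = 21  [terminal]
14. n6.cnt = "yn"  ["yn"]
15. n1.sig = -5  [S.val - 29]
16. n9.mk = "rp"  ["rp"]
17. n10.hot = -8  [-8]
18. n10.pre = -7  [-7]
19. n11.wid = true  [terminal]
20. n12.acc = 16  [terminal]
21. n10.cnt = "mm"  ["mm"]
22. n13.hot = 7  [len(A.mk) + 5]
23. n13.pre = -1  [len(D₀.cnt) - 3]
24. n14.wid = true  [terminal]
25. n13.cnt = "uz"  ["uz"]
26. n16.wid = true  [terminal]
27. n17.live = 29  [terminal]
28. n18.lab = 20  [terminal]
29. n15.ok = 17  [f.live * 2 - 41]
30. n15.val = -2  [g.lab - 22]
31. n15.idx = -9  [f.live + g.lab - 58]
32. n9.env = 13  [S.ok * 2 - 21]
33. n20.tag = true  [true]
34. n20.off = 15  [15]
35. n20.idx = false  [false]
36. n21.off = -6  [terminal]
37. n22.lab = 10  [terminal]
38. n23.wid = false  [terminal]
39. n20.lim = true  [g.lab > 9]
40. n19.ok = 4  [4]
41. n19.val = 13  [13]
42. n19.idx = 11  [11]
43. n0.ok = 29  [29]
44. n0.val = 7  [C.sig + 12]
45. n0.idx = -8  [S₁.ok - 12]

7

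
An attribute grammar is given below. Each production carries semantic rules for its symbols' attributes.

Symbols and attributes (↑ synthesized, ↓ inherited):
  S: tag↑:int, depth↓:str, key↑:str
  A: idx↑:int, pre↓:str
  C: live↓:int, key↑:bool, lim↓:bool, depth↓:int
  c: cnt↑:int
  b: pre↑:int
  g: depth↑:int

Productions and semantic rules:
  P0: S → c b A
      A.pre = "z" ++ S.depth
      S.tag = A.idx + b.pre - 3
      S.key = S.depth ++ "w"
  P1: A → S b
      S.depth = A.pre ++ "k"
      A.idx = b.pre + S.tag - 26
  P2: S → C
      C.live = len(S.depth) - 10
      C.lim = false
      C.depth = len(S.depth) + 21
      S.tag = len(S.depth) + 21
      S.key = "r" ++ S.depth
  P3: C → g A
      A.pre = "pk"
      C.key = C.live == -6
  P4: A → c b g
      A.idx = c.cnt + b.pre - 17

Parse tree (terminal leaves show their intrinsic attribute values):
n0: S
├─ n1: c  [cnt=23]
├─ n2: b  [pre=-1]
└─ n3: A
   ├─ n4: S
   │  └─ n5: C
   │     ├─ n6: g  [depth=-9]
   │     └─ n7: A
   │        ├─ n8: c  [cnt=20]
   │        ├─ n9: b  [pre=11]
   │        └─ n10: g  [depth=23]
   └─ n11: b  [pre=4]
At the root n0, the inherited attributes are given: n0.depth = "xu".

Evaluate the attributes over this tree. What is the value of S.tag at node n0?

1. n0.depth = "xu"  [given at root]
2. n1.cnt = 23  [terminal]
3. n2.pre = -1  [terminal]
4. n3.pre = "zxu"  ["z" ++ S.depth]
5. n4.depth = "zxuk"  [A.pre ++ "k"]
6. n5.live = -6  [len(S.depth) - 10]
7. n5.lim = false  [false]
8. n5.depth = 25  [len(S.depth) + 21]
9. n6.depth = -9  [terminal]
10. n7.pre = "pk"  ["pk"]
11. n8.cnt = 20  [terminal]
12. n9.pre = 11  [terminal]
13. n10.depth = 23  [terminal]
14. n7.idx = 14  [c.cnt + b.pre - 17]
15. n5.key = true  [C.live == -6]
16. n4.tag = 25  [len(S.depth) + 21]
17. n4.key = "rzxuk"  ["r" ++ S.depth]
18. n11.pre = 4  [terminal]
19. n3.idx = 3  [b.pre + S.tag - 26]
20. n0.tag = -1  [A.idx + b.pre - 3]
21. n0.key = "xuw"  [S.depth ++ "w"]

-1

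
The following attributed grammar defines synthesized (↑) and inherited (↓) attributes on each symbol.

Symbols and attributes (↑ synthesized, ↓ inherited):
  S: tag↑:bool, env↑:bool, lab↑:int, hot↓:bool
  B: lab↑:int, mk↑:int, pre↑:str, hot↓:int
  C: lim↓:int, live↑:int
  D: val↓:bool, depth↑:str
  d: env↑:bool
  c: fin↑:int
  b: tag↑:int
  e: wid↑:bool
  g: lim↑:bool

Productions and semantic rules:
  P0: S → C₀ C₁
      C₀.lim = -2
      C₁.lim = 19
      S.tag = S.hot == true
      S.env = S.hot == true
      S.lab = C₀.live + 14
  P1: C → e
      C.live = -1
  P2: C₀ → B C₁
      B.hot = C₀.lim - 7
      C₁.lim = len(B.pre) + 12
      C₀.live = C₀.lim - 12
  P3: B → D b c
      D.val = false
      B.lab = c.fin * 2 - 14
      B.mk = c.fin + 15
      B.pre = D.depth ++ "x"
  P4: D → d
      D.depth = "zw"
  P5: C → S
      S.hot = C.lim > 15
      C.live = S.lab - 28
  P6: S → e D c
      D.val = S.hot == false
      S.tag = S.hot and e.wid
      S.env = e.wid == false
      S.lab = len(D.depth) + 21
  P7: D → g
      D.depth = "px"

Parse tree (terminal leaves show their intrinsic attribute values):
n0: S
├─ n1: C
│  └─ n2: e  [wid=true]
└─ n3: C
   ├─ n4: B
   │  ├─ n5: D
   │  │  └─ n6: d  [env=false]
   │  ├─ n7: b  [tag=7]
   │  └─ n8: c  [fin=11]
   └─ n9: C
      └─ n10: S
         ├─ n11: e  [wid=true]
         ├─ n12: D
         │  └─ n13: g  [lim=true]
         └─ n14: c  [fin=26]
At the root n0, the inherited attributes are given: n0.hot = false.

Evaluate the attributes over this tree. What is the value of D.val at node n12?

true

1. n0.hot = false  [given at root]
2. n1.lim = -2  [-2]
3. n2.wid = true  [terminal]
4. n1.live = -1  [-1]
5. n3.lim = 19  [19]
6. n4.hot = 12  [C₀.lim - 7]
7. n5.val = false  [false]
8. n6.env = false  [terminal]
9. n5.depth = "zw"  ["zw"]
10. n7.tag = 7  [terminal]
11. n8.fin = 11  [terminal]
12. n4.lab = 8  [c.fin * 2 - 14]
13. n4.mk = 26  [c.fin + 15]
14. n4.pre = "zwx"  [D.depth ++ "x"]
15. n9.lim = 15  [len(B.pre) + 12]
16. n10.hot = false  [C.lim > 15]
17. n11.wid = true  [terminal]
18. n12.val = true  [S.hot == false]
19. n13.lim = true  [terminal]
20. n12.depth = "px"  ["px"]
21. n14.fin = 26  [terminal]
22. n10.tag = false  [S.hot and e.wid]
23. n10.env = false  [e.wid == false]
24. n10.lab = 23  [len(D.depth) + 21]
25. n9.live = -5  [S.lab - 28]
26. n3.live = 7  [C₀.lim - 12]
27. n0.tag = false  [S.hot == true]
28. n0.env = false  [S.hot == true]
29. n0.lab = 13  [C₀.live + 14]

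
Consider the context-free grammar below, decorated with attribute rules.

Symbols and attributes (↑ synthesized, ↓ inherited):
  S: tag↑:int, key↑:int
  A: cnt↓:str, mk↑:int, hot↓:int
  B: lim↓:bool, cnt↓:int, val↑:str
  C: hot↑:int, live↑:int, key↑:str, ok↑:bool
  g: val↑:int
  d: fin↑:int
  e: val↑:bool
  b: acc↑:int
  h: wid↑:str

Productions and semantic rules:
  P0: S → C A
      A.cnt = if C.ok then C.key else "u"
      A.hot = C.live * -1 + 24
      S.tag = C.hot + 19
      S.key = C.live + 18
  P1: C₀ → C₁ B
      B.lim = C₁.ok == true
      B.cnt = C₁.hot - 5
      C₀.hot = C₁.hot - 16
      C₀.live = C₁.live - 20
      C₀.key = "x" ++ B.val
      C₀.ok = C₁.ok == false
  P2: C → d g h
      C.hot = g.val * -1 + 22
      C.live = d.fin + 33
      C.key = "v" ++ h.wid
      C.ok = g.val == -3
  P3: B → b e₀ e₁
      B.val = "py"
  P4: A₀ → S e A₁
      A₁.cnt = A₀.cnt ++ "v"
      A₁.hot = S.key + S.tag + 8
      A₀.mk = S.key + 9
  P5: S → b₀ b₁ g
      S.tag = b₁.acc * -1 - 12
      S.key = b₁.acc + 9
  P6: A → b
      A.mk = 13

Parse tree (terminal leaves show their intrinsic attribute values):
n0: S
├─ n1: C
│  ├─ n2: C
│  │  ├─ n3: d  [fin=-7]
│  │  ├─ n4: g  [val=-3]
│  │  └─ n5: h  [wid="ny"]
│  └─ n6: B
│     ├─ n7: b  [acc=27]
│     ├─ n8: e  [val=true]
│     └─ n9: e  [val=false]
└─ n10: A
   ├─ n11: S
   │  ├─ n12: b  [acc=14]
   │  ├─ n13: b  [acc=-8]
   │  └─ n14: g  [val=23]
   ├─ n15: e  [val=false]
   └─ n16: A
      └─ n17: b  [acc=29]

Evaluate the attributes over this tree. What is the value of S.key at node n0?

24

1. n3.fin = -7  [terminal]
2. n4.val = -3  [terminal]
3. n5.wid = "ny"  [terminal]
4. n2.hot = 25  [g.val * -1 + 22]
5. n2.live = 26  [d.fin + 33]
6. n2.key = "vny"  ["v" ++ h.wid]
7. n2.ok = true  [g.val == -3]
8. n6.lim = true  [C₁.ok == true]
9. n6.cnt = 20  [C₁.hot - 5]
10. n7.acc = 27  [terminal]
11. n8.val = true  [terminal]
12. n9.val = false  [terminal]
13. n6.val = "py"  ["py"]
14. n1.hot = 9  [C₁.hot - 16]
15. n1.live = 6  [C₁.live - 20]
16. n1.key = "xpy"  ["x" ++ B.val]
17. n1.ok = false  [C₁.ok == false]
18. n10.cnt = "u"  [if C.ok then C.key else "u"]
19. n10.hot = 18  [C.live * -1 + 24]
20. n12.acc = 14  [terminal]
21. n13.acc = -8  [terminal]
22. n14.val = 23  [terminal]
23. n11.tag = -4  [b₁.acc * -1 - 12]
24. n11.key = 1  [b₁.acc + 9]
25. n15.val = false  [terminal]
26. n16.cnt = "uv"  [A₀.cnt ++ "v"]
27. n16.hot = 5  [S.key + S.tag + 8]
28. n17.acc = 29  [terminal]
29. n16.mk = 13  [13]
30. n10.mk = 10  [S.key + 9]
31. n0.tag = 28  [C.hot + 19]
32. n0.key = 24  [C.live + 18]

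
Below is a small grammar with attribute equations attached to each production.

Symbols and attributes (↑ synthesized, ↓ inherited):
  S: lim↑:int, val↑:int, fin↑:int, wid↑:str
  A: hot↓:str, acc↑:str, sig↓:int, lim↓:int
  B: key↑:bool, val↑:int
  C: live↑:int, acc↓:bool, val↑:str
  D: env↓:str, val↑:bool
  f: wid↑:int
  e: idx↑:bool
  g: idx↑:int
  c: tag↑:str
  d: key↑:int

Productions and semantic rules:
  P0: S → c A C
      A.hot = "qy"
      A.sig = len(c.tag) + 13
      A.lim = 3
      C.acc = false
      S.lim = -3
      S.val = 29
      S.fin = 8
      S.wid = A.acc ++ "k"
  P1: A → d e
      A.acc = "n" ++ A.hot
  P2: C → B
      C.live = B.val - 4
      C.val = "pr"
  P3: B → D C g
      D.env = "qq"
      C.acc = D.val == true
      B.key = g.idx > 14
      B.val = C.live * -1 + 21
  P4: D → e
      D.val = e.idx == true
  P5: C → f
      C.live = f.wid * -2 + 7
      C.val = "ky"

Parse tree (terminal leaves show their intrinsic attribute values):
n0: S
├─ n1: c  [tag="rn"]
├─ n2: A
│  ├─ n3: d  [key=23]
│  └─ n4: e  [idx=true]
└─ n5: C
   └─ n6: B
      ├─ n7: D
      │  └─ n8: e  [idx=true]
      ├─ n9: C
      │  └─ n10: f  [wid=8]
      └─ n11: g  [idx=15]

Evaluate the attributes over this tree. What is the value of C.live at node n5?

1. n1.tag = "rn"  [terminal]
2. n2.hot = "qy"  ["qy"]
3. n2.sig = 15  [len(c.tag) + 13]
4. n2.lim = 3  [3]
5. n3.key = 23  [terminal]
6. n4.idx = true  [terminal]
7. n2.acc = "nqy"  ["n" ++ A.hot]
8. n5.acc = false  [false]
9. n7.env = "qq"  ["qq"]
10. n8.idx = true  [terminal]
11. n7.val = true  [e.idx == true]
12. n9.acc = true  [D.val == true]
13. n10.wid = 8  [terminal]
14. n9.live = -9  [f.wid * -2 + 7]
15. n9.val = "ky"  ["ky"]
16. n11.idx = 15  [terminal]
17. n6.key = true  [g.idx > 14]
18. n6.val = 30  [C.live * -1 + 21]
19. n5.live = 26  [B.val - 4]
20. n5.val = "pr"  ["pr"]
21. n0.lim = -3  [-3]
22. n0.val = 29  [29]
23. n0.fin = 8  [8]
24. n0.wid = "nqyk"  [A.acc ++ "k"]

26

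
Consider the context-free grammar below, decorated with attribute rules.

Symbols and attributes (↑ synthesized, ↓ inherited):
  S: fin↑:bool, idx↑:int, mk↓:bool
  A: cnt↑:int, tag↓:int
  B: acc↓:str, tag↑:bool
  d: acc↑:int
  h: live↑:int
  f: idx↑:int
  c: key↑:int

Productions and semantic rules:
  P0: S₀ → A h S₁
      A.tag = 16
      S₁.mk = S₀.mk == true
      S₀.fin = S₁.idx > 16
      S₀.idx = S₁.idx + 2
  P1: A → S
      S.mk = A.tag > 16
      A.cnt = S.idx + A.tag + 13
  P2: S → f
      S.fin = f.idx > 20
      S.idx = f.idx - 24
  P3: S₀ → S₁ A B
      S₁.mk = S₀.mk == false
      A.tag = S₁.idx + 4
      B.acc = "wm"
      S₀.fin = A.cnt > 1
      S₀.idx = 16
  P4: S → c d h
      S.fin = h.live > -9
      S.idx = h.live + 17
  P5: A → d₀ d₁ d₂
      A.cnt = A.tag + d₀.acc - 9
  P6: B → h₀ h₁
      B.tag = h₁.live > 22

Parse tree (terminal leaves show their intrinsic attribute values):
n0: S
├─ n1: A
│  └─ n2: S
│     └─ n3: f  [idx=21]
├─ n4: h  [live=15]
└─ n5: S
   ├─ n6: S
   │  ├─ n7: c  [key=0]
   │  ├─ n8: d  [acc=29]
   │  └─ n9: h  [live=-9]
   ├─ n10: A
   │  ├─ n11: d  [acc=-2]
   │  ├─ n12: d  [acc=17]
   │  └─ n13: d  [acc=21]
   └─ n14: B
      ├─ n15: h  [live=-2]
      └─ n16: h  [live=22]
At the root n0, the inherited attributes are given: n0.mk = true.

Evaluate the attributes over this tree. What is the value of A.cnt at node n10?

1

1. n0.mk = true  [given at root]
2. n1.tag = 16  [16]
3. n2.mk = false  [A.tag > 16]
4. n3.idx = 21  [terminal]
5. n2.fin = true  [f.idx > 20]
6. n2.idx = -3  [f.idx - 24]
7. n1.cnt = 26  [S.idx + A.tag + 13]
8. n4.live = 15  [terminal]
9. n5.mk = true  [S₀.mk == true]
10. n6.mk = false  [S₀.mk == false]
11. n7.key = 0  [terminal]
12. n8.acc = 29  [terminal]
13. n9.live = -9  [terminal]
14. n6.fin = false  [h.live > -9]
15. n6.idx = 8  [h.live + 17]
16. n10.tag = 12  [S₁.idx + 4]
17. n11.acc = -2  [terminal]
18. n12.acc = 17  [terminal]
19. n13.acc = 21  [terminal]
20. n10.cnt = 1  [A.tag + d₀.acc - 9]
21. n14.acc = "wm"  ["wm"]
22. n15.live = -2  [terminal]
23. n16.live = 22  [terminal]
24. n14.tag = false  [h₁.live > 22]
25. n5.fin = false  [A.cnt > 1]
26. n5.idx = 16  [16]
27. n0.fin = false  [S₁.idx > 16]
28. n0.idx = 18  [S₁.idx + 2]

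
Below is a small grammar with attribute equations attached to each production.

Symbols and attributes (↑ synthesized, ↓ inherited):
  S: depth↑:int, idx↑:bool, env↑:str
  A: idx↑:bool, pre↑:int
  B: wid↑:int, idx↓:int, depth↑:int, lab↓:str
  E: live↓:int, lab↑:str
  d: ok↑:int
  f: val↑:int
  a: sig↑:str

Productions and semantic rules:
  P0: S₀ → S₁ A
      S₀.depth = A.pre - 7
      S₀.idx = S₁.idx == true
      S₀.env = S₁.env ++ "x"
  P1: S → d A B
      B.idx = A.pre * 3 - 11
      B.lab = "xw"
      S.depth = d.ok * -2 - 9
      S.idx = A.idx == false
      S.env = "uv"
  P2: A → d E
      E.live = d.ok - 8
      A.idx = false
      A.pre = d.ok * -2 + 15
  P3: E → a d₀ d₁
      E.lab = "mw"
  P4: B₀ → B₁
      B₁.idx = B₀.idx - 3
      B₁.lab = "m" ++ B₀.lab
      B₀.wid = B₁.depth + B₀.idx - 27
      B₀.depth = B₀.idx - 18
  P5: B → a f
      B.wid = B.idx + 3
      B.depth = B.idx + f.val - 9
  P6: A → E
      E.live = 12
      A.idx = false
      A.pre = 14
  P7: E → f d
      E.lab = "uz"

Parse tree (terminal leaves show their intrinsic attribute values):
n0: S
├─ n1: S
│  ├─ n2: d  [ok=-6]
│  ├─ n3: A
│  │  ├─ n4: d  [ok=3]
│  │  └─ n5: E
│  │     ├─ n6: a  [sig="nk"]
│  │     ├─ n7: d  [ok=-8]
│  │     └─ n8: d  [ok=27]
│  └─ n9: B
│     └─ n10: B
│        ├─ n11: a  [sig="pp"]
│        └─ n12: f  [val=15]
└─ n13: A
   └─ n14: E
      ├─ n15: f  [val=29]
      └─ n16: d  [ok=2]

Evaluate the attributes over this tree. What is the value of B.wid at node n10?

16

1. n2.ok = -6  [terminal]
2. n4.ok = 3  [terminal]
3. n5.live = -5  [d.ok - 8]
4. n6.sig = "nk"  [terminal]
5. n7.ok = -8  [terminal]
6. n8.ok = 27  [terminal]
7. n5.lab = "mw"  ["mw"]
8. n3.idx = false  [false]
9. n3.pre = 9  [d.ok * -2 + 15]
10. n9.idx = 16  [A.pre * 3 - 11]
11. n9.lab = "xw"  ["xw"]
12. n10.idx = 13  [B₀.idx - 3]
13. n10.lab = "mxw"  ["m" ++ B₀.lab]
14. n11.sig = "pp"  [terminal]
15. n12.val = 15  [terminal]
16. n10.wid = 16  [B.idx + 3]
17. n10.depth = 19  [B.idx + f.val - 9]
18. n9.wid = 8  [B₁.depth + B₀.idx - 27]
19. n9.depth = -2  [B₀.idx - 18]
20. n1.depth = 3  [d.ok * -2 - 9]
21. n1.idx = true  [A.idx == false]
22. n1.env = "uv"  ["uv"]
23. n14.live = 12  [12]
24. n15.val = 29  [terminal]
25. n16.ok = 2  [terminal]
26. n14.lab = "uz"  ["uz"]
27. n13.idx = false  [false]
28. n13.pre = 14  [14]
29. n0.depth = 7  [A.pre - 7]
30. n0.idx = true  [S₁.idx == true]
31. n0.env = "uvx"  [S₁.env ++ "x"]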